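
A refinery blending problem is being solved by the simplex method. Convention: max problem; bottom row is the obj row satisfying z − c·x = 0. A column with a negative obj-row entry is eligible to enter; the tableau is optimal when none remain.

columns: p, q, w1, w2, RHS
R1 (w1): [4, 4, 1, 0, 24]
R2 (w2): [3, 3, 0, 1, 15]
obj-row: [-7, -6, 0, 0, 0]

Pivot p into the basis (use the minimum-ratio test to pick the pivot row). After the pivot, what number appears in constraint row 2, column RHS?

Ratio test on column p — row 1: 24/4 = 6; row 2: 15/3 = 5. Minimum is 5 at row 2 (w2 leaves); pivot element 3.
Divide row 2 by 3; eliminate column p from the other rows.
In the new row 2, the RHS entry is the old entry divided by the pivot: 15/3 = 5.

5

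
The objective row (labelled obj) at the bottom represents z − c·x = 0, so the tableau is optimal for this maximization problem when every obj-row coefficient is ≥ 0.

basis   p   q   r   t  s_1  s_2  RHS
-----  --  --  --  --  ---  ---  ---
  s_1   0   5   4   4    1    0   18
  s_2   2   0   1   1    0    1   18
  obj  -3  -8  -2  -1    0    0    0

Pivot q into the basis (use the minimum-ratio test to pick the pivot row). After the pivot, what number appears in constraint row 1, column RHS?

18/5

Ratio test on column q — row 1: 18/5 = 18/5; row 2: entry 0 ≤ 0. Minimum is 18/5 at row 1 (s_1 leaves); pivot element 5.
Divide row 1 by 5; eliminate column q from the other rows.
In the new row 1, the RHS entry is the old entry divided by the pivot: 18/5 = 18/5.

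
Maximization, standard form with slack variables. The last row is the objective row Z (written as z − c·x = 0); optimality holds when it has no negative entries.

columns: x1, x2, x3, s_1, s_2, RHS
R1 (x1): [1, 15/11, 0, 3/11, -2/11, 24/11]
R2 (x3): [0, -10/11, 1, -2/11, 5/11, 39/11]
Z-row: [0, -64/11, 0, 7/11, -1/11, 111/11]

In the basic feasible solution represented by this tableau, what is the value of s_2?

s_2 is not in the basis, so in the current basic feasible solution s_2 = 0.

0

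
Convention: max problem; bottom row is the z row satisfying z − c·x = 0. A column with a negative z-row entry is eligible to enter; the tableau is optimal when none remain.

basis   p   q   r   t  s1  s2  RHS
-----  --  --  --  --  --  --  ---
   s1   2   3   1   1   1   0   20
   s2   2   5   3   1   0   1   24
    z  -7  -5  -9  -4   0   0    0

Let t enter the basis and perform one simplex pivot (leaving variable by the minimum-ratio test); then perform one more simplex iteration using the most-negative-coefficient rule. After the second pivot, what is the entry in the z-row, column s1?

Ratio test on column t — row 1: 20/1 = 20; row 2: 24/1 = 24. Minimum is 20 at row 1 (s1 leaves); pivot element 1.
Divide row 1 by 1; eliminate column t from the other rows.
Second iteration: most negative z-row entry is -5 in column r, so r enters.
Ratio test on column r — row 1: 20/1 = 20; row 2: 4/2 = 2. Minimum is 2 at row 2 (s2 leaves); pivot element 2.
Divide row 2 by 2; eliminate column r from the other rows.
After both pivots, the entry at the z-row, column s1 is 3/2.

3/2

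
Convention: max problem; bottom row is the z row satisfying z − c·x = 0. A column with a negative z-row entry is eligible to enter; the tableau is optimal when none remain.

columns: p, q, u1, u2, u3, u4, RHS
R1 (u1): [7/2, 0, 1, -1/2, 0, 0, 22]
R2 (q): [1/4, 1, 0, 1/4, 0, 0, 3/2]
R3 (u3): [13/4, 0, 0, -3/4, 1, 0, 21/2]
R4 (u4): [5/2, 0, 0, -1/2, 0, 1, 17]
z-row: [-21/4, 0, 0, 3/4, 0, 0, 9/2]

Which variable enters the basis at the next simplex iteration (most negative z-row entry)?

Negative z-row entries: p: -21/4.
The most negative is -21/4 in column p, so p enters.

p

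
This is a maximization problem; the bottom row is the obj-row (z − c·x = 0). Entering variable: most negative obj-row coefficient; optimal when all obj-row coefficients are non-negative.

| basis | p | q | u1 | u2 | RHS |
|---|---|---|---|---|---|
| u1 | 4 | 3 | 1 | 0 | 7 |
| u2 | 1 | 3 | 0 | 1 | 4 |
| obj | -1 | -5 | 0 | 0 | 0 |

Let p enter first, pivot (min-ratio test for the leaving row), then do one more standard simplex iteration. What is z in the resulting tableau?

6

Ratio test on column p — row 1: 7/4 = 7/4; row 2: 4/1 = 4. Minimum is 7/4 at row 1 (u1 leaves); pivot element 4.
Pivot on row 1; the obj-row RHS becomes 0 − (-1)·(7/4) = 7/4.
Next entering variable (most negative obj-row entry -17/4): q.
Ratio test on column q — row 1: (7/4)/(3/4) = 7/3; row 2: (9/4)/(9/4) = 1. Minimum is 1 at row 2 (u2 leaves); pivot element 9/4.
After the second pivot the obj-row RHS is 7/4 − (-17/4)·1 = 6.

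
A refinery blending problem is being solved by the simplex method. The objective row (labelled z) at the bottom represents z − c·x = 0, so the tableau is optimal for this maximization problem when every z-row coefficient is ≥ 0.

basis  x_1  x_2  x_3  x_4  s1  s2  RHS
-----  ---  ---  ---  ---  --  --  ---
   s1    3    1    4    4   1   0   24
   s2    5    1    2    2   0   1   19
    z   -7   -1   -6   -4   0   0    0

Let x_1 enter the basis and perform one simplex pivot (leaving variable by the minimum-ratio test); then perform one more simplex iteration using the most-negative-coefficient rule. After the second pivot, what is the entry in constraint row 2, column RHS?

2

Ratio test on column x_1 — row 1: 24/3 = 8; row 2: 19/5 = 19/5. Minimum is 19/5 at row 2 (s2 leaves); pivot element 5.
Divide row 2 by 5; eliminate column x_1 from the other rows.
Second iteration: most negative z-row entry is -16/5 in column x_3, so x_3 enters.
Ratio test on column x_3 — row 1: (63/5)/(14/5) = 9/2; row 2: (19/5)/(2/5) = 19/2. Minimum is 9/2 at row 1 (s1 leaves); pivot element 14/5.
Divide row 1 by 14/5; eliminate column x_3 from the other rows.
After both pivots, the entry at constraint row 2, column RHS is 2.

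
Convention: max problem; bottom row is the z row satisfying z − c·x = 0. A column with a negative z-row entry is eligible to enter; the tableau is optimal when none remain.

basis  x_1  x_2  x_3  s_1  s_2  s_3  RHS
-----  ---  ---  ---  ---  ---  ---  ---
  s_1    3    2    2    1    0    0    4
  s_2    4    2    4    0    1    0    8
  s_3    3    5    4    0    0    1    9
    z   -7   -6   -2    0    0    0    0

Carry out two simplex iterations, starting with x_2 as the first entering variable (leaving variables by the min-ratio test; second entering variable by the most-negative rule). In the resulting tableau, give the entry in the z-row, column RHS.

104/9

Ratio test on column x_2 — row 1: 4/2 = 2; row 2: 8/2 = 4; row 3: 9/5 = 9/5. Minimum is 9/5 at row 3 (s_3 leaves); pivot element 5.
Divide row 3 by 5; eliminate column x_2 from the other rows.
Second iteration: most negative z-row entry is -17/5 in column x_1, so x_1 enters.
Ratio test on column x_1 — row 1: (2/5)/(9/5) = 2/9; row 2: (22/5)/(14/5) = 11/7; row 3: (9/5)/(3/5) = 3. Minimum is 2/9 at row 1 (s_1 leaves); pivot element 9/5.
Divide row 1 by 9/5; eliminate column x_1 from the other rows.
After both pivots, the entry at the z-row, column RHS is 104/9.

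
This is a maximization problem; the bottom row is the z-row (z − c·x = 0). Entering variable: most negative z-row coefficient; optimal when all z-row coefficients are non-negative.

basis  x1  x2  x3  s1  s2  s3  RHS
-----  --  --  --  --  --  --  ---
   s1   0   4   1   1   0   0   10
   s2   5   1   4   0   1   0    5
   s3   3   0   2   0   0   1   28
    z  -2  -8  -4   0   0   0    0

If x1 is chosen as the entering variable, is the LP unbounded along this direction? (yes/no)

no

Column x1 has positive entries in row(s) 2, 3, so the ratio test bounds it — not unbounded.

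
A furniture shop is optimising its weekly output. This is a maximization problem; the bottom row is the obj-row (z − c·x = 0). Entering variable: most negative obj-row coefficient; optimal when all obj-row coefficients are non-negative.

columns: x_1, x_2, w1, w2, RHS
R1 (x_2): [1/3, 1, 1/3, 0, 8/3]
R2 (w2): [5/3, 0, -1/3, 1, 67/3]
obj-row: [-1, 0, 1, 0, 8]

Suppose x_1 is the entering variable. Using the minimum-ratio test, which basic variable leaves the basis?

x_2

Column x_1 entries and ratios — x_2: (8/3)/(1/3) = 8; w2: (67/3)/(5/3) = 67/5.
Smallest ratio is 8 in the row of x_2, so x_2 leaves.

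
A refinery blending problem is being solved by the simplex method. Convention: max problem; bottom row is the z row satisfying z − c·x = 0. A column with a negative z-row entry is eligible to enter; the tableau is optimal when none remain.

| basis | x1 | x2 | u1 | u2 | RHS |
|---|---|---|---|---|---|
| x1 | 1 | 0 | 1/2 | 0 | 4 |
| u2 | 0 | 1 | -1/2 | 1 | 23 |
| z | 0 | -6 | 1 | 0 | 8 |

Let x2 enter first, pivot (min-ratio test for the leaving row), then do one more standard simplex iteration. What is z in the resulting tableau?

Ratio test on column x2 — row 1: entry 0 ≤ 0; row 2: 23/1 = 23. Minimum is 23 at row 2 (u2 leaves); pivot element 1.
Pivot on row 2; the z-row RHS becomes 8 − (-6)·23 = 146.
Next entering variable (most negative z-row entry -2): u1.
Ratio test on column u1 — row 1: 4/(1/2) = 8; row 2: entry -1/2 ≤ 0. Minimum is 8 at row 1 (x1 leaves); pivot element 1/2.
After the second pivot the z-row RHS is 146 − (-2)·8 = 162.

162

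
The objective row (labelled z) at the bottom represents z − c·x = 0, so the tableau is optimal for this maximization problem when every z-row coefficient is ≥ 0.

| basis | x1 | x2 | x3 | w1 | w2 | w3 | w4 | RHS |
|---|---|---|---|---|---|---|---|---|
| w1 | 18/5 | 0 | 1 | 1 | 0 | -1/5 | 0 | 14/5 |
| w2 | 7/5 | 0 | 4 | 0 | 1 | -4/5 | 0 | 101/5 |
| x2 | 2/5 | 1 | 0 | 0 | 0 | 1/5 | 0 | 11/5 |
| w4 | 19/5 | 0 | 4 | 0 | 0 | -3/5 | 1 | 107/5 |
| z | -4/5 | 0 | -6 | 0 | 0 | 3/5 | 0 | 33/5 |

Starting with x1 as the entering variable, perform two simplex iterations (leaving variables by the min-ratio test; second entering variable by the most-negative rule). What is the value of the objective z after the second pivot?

117/5

Ratio test on column x1 — row 1: (14/5)/(18/5) = 7/9; row 2: (101/5)/(7/5) = 101/7; row 3: (11/5)/(2/5) = 11/2; row 4: (107/5)/(19/5) = 107/19. Minimum is 7/9 at row 1 (w1 leaves); pivot element 18/5.
Pivot on row 1; the z-row RHS becomes 33/5 − (-4/5)·(7/9) = 65/9.
Next entering variable (most negative z-row entry -52/9): x3.
Ratio test on column x3 — row 1: (7/9)/(5/18) = 14/5; row 2: (172/9)/(65/18) = 344/65; row 3: entry -1/9 ≤ 0; row 4: (166/9)/(53/18) = 332/53. Minimum is 14/5 at row 1 (x1 leaves); pivot element 5/18.
After the second pivot the z-row RHS is 65/9 − (-52/9)·(14/5) = 117/5.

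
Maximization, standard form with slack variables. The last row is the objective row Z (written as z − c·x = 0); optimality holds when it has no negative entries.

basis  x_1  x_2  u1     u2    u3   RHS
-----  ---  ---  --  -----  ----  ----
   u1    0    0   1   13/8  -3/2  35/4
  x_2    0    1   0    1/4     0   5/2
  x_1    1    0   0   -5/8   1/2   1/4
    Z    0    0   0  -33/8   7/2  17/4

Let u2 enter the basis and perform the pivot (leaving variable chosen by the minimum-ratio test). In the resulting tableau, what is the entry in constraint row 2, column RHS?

Ratio test on column u2 — row 1: (35/4)/(13/8) = 70/13; row 2: (5/2)/(1/4) = 10; row 3: entry -5/8 ≤ 0. Minimum is 70/13 at row 1 (u1 leaves); pivot element 13/8.
Divide row 1 by 13/8; eliminate column u2 from the other rows.
Row 2 update in column RHS: 5/2 − (1/4)·(70/13) = 15/13.

15/13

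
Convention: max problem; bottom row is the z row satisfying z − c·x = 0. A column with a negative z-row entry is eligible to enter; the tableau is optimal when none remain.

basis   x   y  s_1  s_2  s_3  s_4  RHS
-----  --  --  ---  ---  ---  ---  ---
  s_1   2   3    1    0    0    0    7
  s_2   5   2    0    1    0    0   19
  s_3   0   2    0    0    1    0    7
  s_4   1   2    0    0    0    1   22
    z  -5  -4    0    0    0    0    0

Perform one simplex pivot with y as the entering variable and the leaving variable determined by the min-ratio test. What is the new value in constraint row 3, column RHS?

Ratio test on column y — row 1: 7/3 = 7/3; row 2: 19/2 = 19/2; row 3: 7/2 = 7/2; row 4: 22/2 = 11. Minimum is 7/3 at row 1 (s_1 leaves); pivot element 3.
Divide row 1 by 3; eliminate column y from the other rows.
Row 3 update in column RHS: 7 − 2·(7/3) = 7/3.

7/3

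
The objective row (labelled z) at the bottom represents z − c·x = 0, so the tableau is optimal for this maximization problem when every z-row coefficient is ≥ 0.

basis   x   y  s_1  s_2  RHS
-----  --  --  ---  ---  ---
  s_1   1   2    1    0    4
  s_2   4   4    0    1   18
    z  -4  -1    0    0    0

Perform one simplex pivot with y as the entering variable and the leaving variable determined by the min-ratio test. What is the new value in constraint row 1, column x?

Ratio test on column y — row 1: 4/2 = 2; row 2: 18/4 = 9/2. Minimum is 2 at row 1 (s_1 leaves); pivot element 2.
Divide row 1 by 2; eliminate column y from the other rows.
In the new row 1, the x entry is the old entry divided by the pivot: 1/2 = 1/2.

1/2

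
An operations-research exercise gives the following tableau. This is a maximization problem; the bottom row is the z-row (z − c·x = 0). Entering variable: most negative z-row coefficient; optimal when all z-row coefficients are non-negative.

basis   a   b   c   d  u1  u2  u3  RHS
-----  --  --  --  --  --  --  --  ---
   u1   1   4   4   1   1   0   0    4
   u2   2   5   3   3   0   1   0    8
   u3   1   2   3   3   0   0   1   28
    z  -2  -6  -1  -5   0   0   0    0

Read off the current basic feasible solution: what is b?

b is not in the basis, so in the current basic feasible solution b = 0.

0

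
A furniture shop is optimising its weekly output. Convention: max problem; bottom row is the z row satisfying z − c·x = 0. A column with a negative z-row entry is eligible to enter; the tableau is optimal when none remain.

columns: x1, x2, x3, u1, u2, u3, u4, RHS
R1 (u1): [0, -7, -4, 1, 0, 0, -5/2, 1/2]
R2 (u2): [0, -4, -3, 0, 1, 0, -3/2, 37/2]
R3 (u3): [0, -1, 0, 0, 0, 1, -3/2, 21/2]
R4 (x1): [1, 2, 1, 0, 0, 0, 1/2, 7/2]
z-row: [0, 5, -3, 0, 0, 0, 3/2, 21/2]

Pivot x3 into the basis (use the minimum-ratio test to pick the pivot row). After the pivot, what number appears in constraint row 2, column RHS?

Ratio test on column x3 — row 1: entry -4 ≤ 0; row 2: entry -3 ≤ 0; row 3: entry 0 ≤ 0; row 4: (7/2)/1 = 7/2. Minimum is 7/2 at row 4 (x1 leaves); pivot element 1.
Divide row 4 by 1; eliminate column x3 from the other rows.
Row 2 update in column RHS: 37/2 − (-3)·(7/2) = 29.

29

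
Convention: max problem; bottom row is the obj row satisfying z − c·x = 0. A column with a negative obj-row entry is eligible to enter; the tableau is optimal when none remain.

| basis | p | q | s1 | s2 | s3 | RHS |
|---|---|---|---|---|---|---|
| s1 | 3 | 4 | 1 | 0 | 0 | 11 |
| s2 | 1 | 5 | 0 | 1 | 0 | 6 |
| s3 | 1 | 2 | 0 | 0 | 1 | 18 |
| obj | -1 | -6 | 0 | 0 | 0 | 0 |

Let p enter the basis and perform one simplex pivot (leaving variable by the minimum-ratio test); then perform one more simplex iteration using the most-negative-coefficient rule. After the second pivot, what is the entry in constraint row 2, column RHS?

7/11

Ratio test on column p — row 1: 11/3 = 11/3; row 2: 6/1 = 6; row 3: 18/1 = 18. Minimum is 11/3 at row 1 (s1 leaves); pivot element 3.
Divide row 1 by 3; eliminate column p from the other rows.
Second iteration: most negative obj-row entry is -14/3 in column q, so q enters.
Ratio test on column q — row 1: (11/3)/(4/3) = 11/4; row 2: (7/3)/(11/3) = 7/11; row 3: (43/3)/(2/3) = 43/2. Minimum is 7/11 at row 2 (s2 leaves); pivot element 11/3.
Divide row 2 by 11/3; eliminate column q from the other rows.
After both pivots, the entry at constraint row 2, column RHS is 7/11.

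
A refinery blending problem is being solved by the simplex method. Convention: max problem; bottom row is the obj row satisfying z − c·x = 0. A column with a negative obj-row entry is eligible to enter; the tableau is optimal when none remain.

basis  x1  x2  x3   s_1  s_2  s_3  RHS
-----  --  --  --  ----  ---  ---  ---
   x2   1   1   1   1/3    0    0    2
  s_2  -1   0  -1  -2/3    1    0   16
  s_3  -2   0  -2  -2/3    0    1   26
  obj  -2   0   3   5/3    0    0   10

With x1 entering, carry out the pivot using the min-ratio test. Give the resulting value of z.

Ratio test on column x1 — row 1: 2/1 = 2; row 2: entry -1 ≤ 0; row 3: entry -2 ≤ 0. Minimum is 2 at row 1 (x2 leaves); pivot element 1.
Pivot on row 1; the obj-row RHS becomes 10 − (-2)·2 = 14.

14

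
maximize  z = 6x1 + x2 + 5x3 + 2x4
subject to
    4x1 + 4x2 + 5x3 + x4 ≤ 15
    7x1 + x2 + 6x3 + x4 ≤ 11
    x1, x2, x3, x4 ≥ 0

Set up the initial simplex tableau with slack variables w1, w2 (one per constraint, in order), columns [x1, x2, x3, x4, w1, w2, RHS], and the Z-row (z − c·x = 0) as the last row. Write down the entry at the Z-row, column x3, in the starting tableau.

The Z-row carries the negated objective coefficients: the x3 entry is -5.

-5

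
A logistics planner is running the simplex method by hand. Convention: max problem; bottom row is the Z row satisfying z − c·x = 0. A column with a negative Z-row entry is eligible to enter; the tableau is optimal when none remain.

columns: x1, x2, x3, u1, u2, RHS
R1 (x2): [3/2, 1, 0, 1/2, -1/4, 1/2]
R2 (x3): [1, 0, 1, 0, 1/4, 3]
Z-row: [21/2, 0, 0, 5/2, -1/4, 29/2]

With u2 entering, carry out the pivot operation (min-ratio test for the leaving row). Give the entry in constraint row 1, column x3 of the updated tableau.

1

Ratio test on column u2 — row 1: entry -1/4 ≤ 0; row 2: 3/(1/4) = 12. Minimum is 12 at row 2 (x3 leaves); pivot element 1/4.
Divide row 2 by 1/4; eliminate column u2 from the other rows.
Row 1 update in column x3: 0 − (-1/4)·4 = 1.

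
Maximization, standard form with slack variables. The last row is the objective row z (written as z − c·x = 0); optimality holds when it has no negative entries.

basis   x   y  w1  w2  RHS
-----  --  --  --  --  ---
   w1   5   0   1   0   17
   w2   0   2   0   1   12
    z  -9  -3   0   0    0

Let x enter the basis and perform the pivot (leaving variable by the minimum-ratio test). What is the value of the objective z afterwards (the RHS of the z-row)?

153/5

Ratio test on column x — row 1: 17/5 = 17/5; row 2: entry 0 ≤ 0. Minimum is 17/5 at row 1 (w1 leaves); pivot element 5.
Pivot on row 1; the z-row RHS becomes 0 − (-9)·(17/5) = 153/5.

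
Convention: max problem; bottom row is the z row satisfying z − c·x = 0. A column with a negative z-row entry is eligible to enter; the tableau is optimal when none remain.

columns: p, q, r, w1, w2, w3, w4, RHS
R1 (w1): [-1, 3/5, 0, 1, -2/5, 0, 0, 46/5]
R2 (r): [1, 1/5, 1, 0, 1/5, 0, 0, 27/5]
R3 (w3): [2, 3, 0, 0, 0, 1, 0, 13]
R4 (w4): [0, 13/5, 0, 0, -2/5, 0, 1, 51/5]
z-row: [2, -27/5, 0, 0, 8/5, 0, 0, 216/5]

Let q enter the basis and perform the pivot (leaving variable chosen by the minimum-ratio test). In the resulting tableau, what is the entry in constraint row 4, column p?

Ratio test on column q — row 1: (46/5)/(3/5) = 46/3; row 2: (27/5)/(1/5) = 27; row 3: 13/3 = 13/3; row 4: (51/5)/(13/5) = 51/13. Minimum is 51/13 at row 4 (w4 leaves); pivot element 13/5.
Divide row 4 by 13/5; eliminate column q from the other rows.
In the new row 4, the p entry is the old entry divided by the pivot: 0/(13/5) = 0.

0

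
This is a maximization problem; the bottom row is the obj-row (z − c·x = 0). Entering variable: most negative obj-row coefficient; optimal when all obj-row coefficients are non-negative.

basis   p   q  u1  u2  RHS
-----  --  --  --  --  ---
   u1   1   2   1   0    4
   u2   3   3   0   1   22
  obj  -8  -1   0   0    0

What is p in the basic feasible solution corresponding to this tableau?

0

p is not in the basis, so in the current basic feasible solution p = 0.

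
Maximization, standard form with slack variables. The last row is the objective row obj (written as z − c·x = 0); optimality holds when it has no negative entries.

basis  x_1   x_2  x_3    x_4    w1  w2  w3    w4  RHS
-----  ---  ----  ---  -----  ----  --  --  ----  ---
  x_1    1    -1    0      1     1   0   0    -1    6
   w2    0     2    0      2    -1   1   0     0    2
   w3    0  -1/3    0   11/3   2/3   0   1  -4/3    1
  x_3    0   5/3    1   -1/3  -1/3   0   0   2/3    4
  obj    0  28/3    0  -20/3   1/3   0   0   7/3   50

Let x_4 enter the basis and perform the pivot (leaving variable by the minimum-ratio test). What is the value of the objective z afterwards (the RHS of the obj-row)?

570/11

Ratio test on column x_4 — row 1: 6/1 = 6; row 2: 2/2 = 1; row 3: 1/(11/3) = 3/11; row 4: entry -1/3 ≤ 0. Minimum is 3/11 at row 3 (w3 leaves); pivot element 11/3.
Pivot on row 3; the obj-row RHS becomes 50 − (-20/3)·(3/11) = 570/11.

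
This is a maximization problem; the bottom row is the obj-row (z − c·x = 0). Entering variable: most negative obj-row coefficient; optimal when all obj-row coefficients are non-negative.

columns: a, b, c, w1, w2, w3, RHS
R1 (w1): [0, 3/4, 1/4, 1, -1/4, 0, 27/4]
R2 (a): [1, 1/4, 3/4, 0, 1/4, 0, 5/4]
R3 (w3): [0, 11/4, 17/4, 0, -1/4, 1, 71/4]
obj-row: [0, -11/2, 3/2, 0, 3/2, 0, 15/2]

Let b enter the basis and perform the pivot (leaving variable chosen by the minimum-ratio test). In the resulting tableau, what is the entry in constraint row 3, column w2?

-3

Ratio test on column b — row 1: (27/4)/(3/4) = 9; row 2: (5/4)/(1/4) = 5; row 3: (71/4)/(11/4) = 71/11. Minimum is 5 at row 2 (a leaves); pivot element 1/4.
Divide row 2 by 1/4; eliminate column b from the other rows.
Row 3 update in column w2: -1/4 − (11/4)·1 = -3.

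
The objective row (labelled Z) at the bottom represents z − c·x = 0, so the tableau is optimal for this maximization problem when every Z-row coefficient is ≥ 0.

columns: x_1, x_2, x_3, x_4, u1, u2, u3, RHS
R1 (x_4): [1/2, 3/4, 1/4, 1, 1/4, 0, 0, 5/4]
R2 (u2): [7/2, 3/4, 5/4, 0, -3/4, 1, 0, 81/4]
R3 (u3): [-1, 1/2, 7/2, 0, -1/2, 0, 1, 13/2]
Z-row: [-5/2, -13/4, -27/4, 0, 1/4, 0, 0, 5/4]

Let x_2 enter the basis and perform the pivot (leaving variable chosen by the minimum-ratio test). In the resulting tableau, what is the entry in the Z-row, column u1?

4/3

Ratio test on column x_2 — row 1: (5/4)/(3/4) = 5/3; row 2: (81/4)/(3/4) = 27; row 3: (13/2)/(1/2) = 13. Minimum is 5/3 at row 1 (x_4 leaves); pivot element 3/4.
Divide row 1 by 3/4; eliminate column x_2 from the other rows.
Z-row update in column u1: 1/4 − (-13/4)·(1/3) = 4/3.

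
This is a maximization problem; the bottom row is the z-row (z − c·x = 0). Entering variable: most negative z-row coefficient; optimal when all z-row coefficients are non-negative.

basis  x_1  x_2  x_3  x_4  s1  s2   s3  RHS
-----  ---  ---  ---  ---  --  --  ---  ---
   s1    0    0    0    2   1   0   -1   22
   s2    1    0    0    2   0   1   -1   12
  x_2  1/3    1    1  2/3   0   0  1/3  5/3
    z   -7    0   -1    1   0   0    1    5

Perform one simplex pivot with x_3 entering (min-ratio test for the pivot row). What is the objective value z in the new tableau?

Ratio test on column x_3 — row 1: entry 0 ≤ 0; row 2: entry 0 ≤ 0; row 3: (5/3)/1 = 5/3. Minimum is 5/3 at row 3 (x_2 leaves); pivot element 1.
Pivot on row 3; the z-row RHS becomes 5 − (-1)·(5/3) = 20/3.

20/3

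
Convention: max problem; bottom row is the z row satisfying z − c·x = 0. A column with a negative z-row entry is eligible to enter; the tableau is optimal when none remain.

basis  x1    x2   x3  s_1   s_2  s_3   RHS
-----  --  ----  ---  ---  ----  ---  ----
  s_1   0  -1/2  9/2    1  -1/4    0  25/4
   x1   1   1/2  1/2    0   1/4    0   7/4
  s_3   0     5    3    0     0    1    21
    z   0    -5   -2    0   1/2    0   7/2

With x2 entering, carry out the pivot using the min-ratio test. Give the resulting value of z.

21

Ratio test on column x2 — row 1: entry -1/2 ≤ 0; row 2: (7/4)/(1/2) = 7/2; row 3: 21/5 = 21/5. Minimum is 7/2 at row 2 (x1 leaves); pivot element 1/2.
Pivot on row 2; the z-row RHS becomes 7/2 − (-5)·(7/2) = 21.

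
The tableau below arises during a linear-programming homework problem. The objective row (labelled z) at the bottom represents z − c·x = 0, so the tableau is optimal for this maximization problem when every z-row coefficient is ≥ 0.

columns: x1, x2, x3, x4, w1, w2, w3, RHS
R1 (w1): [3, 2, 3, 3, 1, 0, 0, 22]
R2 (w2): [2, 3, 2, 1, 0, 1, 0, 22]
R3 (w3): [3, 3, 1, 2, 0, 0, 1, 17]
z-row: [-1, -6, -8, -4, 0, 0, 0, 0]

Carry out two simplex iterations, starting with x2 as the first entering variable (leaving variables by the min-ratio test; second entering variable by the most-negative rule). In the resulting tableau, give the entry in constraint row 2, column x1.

-10/7

Ratio test on column x2 — row 1: 22/2 = 11; row 2: 22/3 = 22/3; row 3: 17/3 = 17/3. Minimum is 17/3 at row 3 (w3 leaves); pivot element 3.
Divide row 3 by 3; eliminate column x2 from the other rows.
Second iteration: most negative z-row entry is -6 in column x3, so x3 enters.
Ratio test on column x3 — row 1: (32/3)/(7/3) = 32/7; row 2: 5/1 = 5; row 3: (17/3)/(1/3) = 17. Minimum is 32/7 at row 1 (w1 leaves); pivot element 7/3.
Divide row 1 by 7/3; eliminate column x3 from the other rows.
After both pivots, the entry at constraint row 2, column x1 is -10/7.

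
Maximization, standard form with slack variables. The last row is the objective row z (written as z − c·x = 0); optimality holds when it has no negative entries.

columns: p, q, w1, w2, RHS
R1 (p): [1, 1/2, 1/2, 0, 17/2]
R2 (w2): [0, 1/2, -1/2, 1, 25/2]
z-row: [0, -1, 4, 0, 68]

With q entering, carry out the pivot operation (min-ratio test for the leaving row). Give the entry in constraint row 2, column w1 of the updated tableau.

Ratio test on column q — row 1: (17/2)/(1/2) = 17; row 2: (25/2)/(1/2) = 25. Minimum is 17 at row 1 (p leaves); pivot element 1/2.
Divide row 1 by 1/2; eliminate column q from the other rows.
Row 2 update in column w1: -1/2 − (1/2)·1 = -1.

-1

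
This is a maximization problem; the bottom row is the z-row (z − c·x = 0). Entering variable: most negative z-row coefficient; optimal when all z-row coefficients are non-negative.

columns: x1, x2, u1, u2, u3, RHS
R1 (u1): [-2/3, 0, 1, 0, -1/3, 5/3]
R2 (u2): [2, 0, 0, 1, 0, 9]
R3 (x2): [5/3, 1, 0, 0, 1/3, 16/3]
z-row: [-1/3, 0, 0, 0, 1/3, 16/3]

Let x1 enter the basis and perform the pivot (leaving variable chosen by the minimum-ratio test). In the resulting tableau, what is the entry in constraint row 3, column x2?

3/5

Ratio test on column x1 — row 1: entry -2/3 ≤ 0; row 2: 9/2 = 9/2; row 3: (16/3)/(5/3) = 16/5. Minimum is 16/5 at row 3 (x2 leaves); pivot element 5/3.
Divide row 3 by 5/3; eliminate column x1 from the other rows.
In the new row 3, the x2 entry is the old entry divided by the pivot: 1/(5/3) = 3/5.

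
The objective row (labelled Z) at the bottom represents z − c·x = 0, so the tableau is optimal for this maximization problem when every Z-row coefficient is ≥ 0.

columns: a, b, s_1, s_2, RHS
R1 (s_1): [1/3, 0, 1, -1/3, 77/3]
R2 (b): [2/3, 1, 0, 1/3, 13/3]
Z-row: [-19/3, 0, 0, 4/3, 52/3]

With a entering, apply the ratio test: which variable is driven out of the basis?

b

Column a entries and ratios — s_1: (77/3)/(1/3) = 77; b: (13/3)/(2/3) = 13/2.
Smallest ratio is 13/2 in the row of b, so b leaves.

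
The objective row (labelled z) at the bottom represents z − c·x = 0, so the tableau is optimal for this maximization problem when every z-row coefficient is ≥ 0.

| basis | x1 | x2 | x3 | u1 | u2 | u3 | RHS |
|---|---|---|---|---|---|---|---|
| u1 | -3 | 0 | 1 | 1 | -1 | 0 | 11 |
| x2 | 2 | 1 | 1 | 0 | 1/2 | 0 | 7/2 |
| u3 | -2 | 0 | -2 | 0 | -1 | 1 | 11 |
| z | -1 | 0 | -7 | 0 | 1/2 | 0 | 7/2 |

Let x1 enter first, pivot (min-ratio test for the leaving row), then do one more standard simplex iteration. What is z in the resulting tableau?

28

Ratio test on column x1 — row 1: entry -3 ≤ 0; row 2: (7/2)/2 = 7/4; row 3: entry -2 ≤ 0. Minimum is 7/4 at row 2 (x2 leaves); pivot element 2.
Pivot on row 2; the z-row RHS becomes 7/2 − (-1)·(7/4) = 21/4.
Next entering variable (most negative z-row entry -13/2): x3.
Ratio test on column x3 — row 1: (65/4)/(5/2) = 13/2; row 2: (7/4)/(1/2) = 7/2; row 3: entry -1 ≤ 0. Minimum is 7/2 at row 2 (x1 leaves); pivot element 1/2.
After the second pivot the z-row RHS is 21/4 − (-13/2)·(7/2) = 28.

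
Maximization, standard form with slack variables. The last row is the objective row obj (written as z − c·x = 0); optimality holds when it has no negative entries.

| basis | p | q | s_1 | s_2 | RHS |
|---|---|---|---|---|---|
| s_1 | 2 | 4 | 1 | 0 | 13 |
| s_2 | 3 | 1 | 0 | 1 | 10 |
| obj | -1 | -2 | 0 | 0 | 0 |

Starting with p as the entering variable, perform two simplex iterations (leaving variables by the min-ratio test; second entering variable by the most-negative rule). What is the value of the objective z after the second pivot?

13/2

Ratio test on column p — row 1: 13/2 = 13/2; row 2: 10/3 = 10/3. Minimum is 10/3 at row 2 (s_2 leaves); pivot element 3.
Pivot on row 2; the obj-row RHS becomes 0 − (-1)·(10/3) = 10/3.
Next entering variable (most negative obj-row entry -5/3): q.
Ratio test on column q — row 1: (19/3)/(10/3) = 19/10; row 2: (10/3)/(1/3) = 10. Minimum is 19/10 at row 1 (s_1 leaves); pivot element 10/3.
After the second pivot the obj-row RHS is 10/3 − (-5/3)·(19/10) = 13/2.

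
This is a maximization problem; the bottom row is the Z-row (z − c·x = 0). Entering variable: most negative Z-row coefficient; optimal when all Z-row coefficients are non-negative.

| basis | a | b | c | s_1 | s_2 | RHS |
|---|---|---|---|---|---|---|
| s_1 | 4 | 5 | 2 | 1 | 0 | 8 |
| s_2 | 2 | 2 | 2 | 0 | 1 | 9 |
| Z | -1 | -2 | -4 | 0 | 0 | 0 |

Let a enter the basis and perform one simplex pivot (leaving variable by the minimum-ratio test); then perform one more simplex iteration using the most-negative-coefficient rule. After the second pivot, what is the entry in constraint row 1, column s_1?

1/2

Ratio test on column a — row 1: 8/4 = 2; row 2: 9/2 = 9/2. Minimum is 2 at row 1 (s_1 leaves); pivot element 4.
Divide row 1 by 4; eliminate column a from the other rows.
Second iteration: most negative Z-row entry is -7/2 in column c, so c enters.
Ratio test on column c — row 1: 2/(1/2) = 4; row 2: 5/1 = 5. Minimum is 4 at row 1 (a leaves); pivot element 1/2.
Divide row 1 by 1/2; eliminate column c from the other rows.
After both pivots, the entry at constraint row 1, column s_1 is 1/2.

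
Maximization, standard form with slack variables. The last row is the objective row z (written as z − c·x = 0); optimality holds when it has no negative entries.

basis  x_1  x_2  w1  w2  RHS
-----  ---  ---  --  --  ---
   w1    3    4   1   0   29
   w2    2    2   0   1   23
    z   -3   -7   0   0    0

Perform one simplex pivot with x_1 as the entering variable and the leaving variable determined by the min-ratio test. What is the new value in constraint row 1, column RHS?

Ratio test on column x_1 — row 1: 29/3 = 29/3; row 2: 23/2 = 23/2. Minimum is 29/3 at row 1 (w1 leaves); pivot element 3.
Divide row 1 by 3; eliminate column x_1 from the other rows.
In the new row 1, the RHS entry is the old entry divided by the pivot: 29/3 = 29/3.

29/3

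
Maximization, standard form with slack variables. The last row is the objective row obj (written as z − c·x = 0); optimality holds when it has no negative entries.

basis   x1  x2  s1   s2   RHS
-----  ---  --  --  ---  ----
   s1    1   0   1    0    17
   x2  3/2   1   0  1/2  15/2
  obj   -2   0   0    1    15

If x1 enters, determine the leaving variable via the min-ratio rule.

Column x1 entries and ratios — s1: 17/1 = 17; x2: (15/2)/(3/2) = 5.
Smallest ratio is 5 in the row of x2, so x2 leaves.

x2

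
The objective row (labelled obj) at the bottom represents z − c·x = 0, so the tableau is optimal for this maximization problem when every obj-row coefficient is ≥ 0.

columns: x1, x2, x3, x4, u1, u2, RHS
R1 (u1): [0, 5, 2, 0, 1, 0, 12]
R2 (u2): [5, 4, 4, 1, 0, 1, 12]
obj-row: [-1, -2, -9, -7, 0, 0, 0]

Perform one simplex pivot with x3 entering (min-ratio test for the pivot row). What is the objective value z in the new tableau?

27

Ratio test on column x3 — row 1: 12/2 = 6; row 2: 12/4 = 3. Minimum is 3 at row 2 (u2 leaves); pivot element 4.
Pivot on row 2; the obj-row RHS becomes 0 − (-9)·3 = 27.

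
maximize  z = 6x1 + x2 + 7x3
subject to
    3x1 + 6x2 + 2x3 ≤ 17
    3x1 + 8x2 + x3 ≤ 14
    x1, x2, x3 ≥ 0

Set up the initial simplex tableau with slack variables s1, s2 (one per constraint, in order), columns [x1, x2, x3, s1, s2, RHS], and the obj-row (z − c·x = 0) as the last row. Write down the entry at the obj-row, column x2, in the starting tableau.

-1

The obj-row carries the negated objective coefficients: the x2 entry is -1.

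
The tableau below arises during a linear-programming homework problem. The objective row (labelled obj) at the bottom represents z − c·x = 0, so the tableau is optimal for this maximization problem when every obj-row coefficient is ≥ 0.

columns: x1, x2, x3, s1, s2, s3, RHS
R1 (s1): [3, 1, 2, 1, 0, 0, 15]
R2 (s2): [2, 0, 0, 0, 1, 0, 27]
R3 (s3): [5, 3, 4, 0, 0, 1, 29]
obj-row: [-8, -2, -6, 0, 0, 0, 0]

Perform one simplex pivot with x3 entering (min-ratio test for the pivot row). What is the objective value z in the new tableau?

87/2

Ratio test on column x3 — row 1: 15/2 = 15/2; row 2: entry 0 ≤ 0; row 3: 29/4 = 29/4. Minimum is 29/4 at row 3 (s3 leaves); pivot element 4.
Pivot on row 3; the obj-row RHS becomes 0 − (-6)·(29/4) = 87/2.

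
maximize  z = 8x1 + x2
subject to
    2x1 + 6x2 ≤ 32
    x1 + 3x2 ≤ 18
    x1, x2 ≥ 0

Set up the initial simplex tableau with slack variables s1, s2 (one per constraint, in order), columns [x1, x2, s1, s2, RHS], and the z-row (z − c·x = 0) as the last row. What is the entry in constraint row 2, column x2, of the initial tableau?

3

Constraint 2 has coefficient 3 on x2.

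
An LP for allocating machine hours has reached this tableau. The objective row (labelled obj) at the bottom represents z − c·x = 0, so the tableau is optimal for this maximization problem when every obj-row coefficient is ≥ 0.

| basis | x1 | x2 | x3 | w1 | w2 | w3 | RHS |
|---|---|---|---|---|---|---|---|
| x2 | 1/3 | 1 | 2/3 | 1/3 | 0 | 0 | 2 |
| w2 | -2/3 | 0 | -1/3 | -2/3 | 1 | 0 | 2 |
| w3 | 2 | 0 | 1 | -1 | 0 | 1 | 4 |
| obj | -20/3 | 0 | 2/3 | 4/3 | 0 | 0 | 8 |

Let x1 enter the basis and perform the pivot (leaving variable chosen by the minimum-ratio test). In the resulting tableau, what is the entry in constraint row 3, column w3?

1/2

Ratio test on column x1 — row 1: 2/(1/3) = 6; row 2: entry -2/3 ≤ 0; row 3: 4/2 = 2. Minimum is 2 at row 3 (w3 leaves); pivot element 2.
Divide row 3 by 2; eliminate column x1 from the other rows.
In the new row 3, the w3 entry is the old entry divided by the pivot: 1/2 = 1/2.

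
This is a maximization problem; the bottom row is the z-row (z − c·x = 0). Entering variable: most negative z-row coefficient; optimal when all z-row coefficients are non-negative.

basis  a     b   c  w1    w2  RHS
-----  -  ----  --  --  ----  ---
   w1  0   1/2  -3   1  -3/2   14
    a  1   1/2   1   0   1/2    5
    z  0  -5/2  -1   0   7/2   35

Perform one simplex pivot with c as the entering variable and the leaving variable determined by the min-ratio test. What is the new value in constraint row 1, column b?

Ratio test on column c — row 1: entry -3 ≤ 0; row 2: 5/1 = 5. Minimum is 5 at row 2 (a leaves); pivot element 1.
Divide row 2 by 1; eliminate column c from the other rows.
Row 1 update in column b: 1/2 − (-3)·(1/2) = 2.

2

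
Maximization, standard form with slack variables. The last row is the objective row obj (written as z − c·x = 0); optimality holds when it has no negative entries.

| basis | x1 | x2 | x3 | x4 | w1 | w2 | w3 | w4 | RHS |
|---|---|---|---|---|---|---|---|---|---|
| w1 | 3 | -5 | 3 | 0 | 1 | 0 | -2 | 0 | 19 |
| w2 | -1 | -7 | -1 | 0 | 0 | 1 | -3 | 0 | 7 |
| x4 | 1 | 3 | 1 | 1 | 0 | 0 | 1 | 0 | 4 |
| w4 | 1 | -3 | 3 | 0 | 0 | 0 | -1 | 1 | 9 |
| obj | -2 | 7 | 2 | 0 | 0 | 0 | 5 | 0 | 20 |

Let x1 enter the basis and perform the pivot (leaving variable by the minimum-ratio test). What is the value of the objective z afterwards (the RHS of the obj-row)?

28

Ratio test on column x1 — row 1: 19/3 = 19/3; row 2: entry -1 ≤ 0; row 3: 4/1 = 4; row 4: 9/1 = 9. Minimum is 4 at row 3 (x4 leaves); pivot element 1.
Pivot on row 3; the obj-row RHS becomes 20 − (-2)·4 = 28.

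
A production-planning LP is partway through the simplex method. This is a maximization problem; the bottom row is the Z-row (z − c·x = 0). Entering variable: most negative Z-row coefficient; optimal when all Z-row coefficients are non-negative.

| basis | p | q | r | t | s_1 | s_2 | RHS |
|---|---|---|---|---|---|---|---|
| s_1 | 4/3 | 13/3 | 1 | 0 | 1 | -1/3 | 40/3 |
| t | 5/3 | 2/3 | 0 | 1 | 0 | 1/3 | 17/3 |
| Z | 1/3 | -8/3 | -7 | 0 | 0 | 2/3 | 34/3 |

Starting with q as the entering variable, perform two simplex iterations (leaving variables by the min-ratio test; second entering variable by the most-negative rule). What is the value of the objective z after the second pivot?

Ratio test on column q — row 1: (40/3)/(13/3) = 40/13; row 2: (17/3)/(2/3) = 17/2. Minimum is 40/13 at row 1 (s_1 leaves); pivot element 13/3.
Pivot on row 1; the Z-row RHS becomes 34/3 − (-8/3)·(40/13) = 254/13.
Next entering variable (most negative Z-row entry -83/13): r.
Ratio test on column r — row 1: (40/13)/(3/13) = 40/3; row 2: entry -2/13 ≤ 0. Minimum is 40/3 at row 1 (q leaves); pivot element 3/13.
After the second pivot the Z-row RHS is 254/13 − (-83/13)·(40/3) = 314/3.

314/3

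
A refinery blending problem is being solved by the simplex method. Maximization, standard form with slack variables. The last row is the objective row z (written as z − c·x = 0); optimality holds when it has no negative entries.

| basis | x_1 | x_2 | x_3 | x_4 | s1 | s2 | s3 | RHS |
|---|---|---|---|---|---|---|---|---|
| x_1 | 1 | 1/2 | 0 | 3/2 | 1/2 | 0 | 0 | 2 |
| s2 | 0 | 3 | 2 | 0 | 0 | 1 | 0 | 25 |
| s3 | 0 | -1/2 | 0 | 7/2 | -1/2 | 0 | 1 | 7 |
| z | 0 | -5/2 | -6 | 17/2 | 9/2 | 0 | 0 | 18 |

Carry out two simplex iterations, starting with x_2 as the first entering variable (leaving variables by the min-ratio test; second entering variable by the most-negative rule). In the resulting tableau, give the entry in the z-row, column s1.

Ratio test on column x_2 — row 1: 2/(1/2) = 4; row 2: 25/3 = 25/3; row 3: entry -1/2 ≤ 0. Minimum is 4 at row 1 (x_1 leaves); pivot element 1/2.
Divide row 1 by 1/2; eliminate column x_2 from the other rows.
Second iteration: most negative z-row entry is -6 in column x_3, so x_3 enters.
Ratio test on column x_3 — row 1: entry 0 ≤ 0; row 2: 13/2 = 13/2; row 3: entry 0 ≤ 0. Minimum is 13/2 at row 2 (s2 leaves); pivot element 2.
Divide row 2 by 2; eliminate column x_3 from the other rows.
After both pivots, the entry at the z-row, column s1 is -2.

-2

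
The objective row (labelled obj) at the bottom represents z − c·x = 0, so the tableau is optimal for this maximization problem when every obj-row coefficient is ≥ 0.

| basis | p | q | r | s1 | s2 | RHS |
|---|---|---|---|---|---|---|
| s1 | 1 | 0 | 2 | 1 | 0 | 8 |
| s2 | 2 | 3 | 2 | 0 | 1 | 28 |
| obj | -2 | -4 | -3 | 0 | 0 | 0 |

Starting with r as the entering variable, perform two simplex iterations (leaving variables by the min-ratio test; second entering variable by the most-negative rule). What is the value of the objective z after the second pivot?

116/3

Ratio test on column r — row 1: 8/2 = 4; row 2: 28/2 = 14. Minimum is 4 at row 1 (s1 leaves); pivot element 2.
Pivot on row 1; the obj-row RHS becomes 0 − (-3)·4 = 12.
Next entering variable (most negative obj-row entry -4): q.
Ratio test on column q — row 1: entry 0 ≤ 0; row 2: 20/3 = 20/3. Minimum is 20/3 at row 2 (s2 leaves); pivot element 3.
After the second pivot the obj-row RHS is 12 − (-4)·(20/3) = 116/3.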